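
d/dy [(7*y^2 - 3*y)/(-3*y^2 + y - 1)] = (-2*y^2 - 14*y + 3)/(9*y^4 - 6*y^3 + 7*y^2 - 2*y + 1)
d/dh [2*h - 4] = 2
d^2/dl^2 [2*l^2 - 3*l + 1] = 4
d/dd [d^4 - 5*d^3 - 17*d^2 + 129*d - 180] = 4*d^3 - 15*d^2 - 34*d + 129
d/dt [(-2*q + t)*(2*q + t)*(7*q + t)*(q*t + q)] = q*(-28*q^3 - 8*q^2*t - 4*q^2 + 21*q*t^2 + 14*q*t + 4*t^3 + 3*t^2)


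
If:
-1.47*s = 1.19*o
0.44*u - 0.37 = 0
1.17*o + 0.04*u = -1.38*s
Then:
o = -0.64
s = 0.52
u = 0.84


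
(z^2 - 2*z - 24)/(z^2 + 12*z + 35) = (z^2 - 2*z - 24)/(z^2 + 12*z + 35)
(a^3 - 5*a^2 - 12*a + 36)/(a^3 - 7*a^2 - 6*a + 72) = (a - 2)/(a - 4)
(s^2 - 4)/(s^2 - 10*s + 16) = (s + 2)/(s - 8)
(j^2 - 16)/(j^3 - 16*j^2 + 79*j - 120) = (j^2 - 16)/(j^3 - 16*j^2 + 79*j - 120)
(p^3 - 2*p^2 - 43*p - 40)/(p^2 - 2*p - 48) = (p^2 + 6*p + 5)/(p + 6)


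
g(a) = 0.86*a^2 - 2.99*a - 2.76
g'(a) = 1.72*a - 2.99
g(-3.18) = 15.44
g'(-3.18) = -8.46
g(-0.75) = -0.03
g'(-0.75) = -4.28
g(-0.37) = -1.54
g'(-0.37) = -3.63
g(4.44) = 0.92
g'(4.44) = 4.65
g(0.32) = -3.63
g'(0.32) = -2.44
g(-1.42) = 3.22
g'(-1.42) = -5.43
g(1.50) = -5.31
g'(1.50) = -0.41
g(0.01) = -2.79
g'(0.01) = -2.97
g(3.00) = -3.99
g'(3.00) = 2.17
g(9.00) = 39.99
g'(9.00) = 12.49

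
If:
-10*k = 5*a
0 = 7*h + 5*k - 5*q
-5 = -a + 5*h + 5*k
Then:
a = 25*q/12 + 35/12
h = 35*q/24 + 25/24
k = -25*q/24 - 35/24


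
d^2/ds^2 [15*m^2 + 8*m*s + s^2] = 2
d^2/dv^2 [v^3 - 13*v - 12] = 6*v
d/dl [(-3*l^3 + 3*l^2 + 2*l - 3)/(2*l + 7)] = (-12*l^3 - 57*l^2 + 42*l + 20)/(4*l^2 + 28*l + 49)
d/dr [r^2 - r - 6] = 2*r - 1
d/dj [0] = 0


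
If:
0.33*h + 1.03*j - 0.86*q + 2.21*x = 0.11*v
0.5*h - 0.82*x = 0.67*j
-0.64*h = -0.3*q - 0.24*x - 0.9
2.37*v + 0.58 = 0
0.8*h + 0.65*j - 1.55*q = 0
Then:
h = 2.16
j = 2.37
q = 2.11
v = -0.24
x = -0.62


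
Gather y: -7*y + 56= 56 - 7*y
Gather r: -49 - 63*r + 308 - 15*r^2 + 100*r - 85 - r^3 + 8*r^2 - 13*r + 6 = -r^3 - 7*r^2 + 24*r + 180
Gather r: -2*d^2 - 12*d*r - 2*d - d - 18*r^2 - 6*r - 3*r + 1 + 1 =-2*d^2 - 3*d - 18*r^2 + r*(-12*d - 9) + 2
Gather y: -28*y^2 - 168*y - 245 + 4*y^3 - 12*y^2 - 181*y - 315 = 4*y^3 - 40*y^2 - 349*y - 560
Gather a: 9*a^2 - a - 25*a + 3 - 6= 9*a^2 - 26*a - 3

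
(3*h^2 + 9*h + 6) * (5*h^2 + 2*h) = 15*h^4 + 51*h^3 + 48*h^2 + 12*h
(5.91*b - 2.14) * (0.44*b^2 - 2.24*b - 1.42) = 2.6004*b^3 - 14.18*b^2 - 3.5986*b + 3.0388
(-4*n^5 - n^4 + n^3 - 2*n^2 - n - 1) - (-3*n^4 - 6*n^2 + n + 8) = -4*n^5 + 2*n^4 + n^3 + 4*n^2 - 2*n - 9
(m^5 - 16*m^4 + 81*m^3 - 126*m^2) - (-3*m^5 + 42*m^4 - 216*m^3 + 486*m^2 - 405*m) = 4*m^5 - 58*m^4 + 297*m^3 - 612*m^2 + 405*m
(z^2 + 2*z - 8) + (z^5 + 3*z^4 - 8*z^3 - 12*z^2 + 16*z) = z^5 + 3*z^4 - 8*z^3 - 11*z^2 + 18*z - 8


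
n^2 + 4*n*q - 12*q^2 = (n - 2*q)*(n + 6*q)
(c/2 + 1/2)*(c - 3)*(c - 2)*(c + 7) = c^4/2 + 3*c^3/2 - 27*c^2/2 + 13*c/2 + 21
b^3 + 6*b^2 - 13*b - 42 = (b - 3)*(b + 2)*(b + 7)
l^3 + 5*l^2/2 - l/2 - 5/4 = (l + 5/2)*(l - sqrt(2)/2)*(l + sqrt(2)/2)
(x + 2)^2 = x^2 + 4*x + 4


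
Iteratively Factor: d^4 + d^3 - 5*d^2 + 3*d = (d)*(d^3 + d^2 - 5*d + 3) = d*(d - 1)*(d^2 + 2*d - 3) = d*(d - 1)^2*(d + 3)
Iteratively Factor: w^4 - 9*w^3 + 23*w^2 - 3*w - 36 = (w + 1)*(w^3 - 10*w^2 + 33*w - 36) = (w - 3)*(w + 1)*(w^2 - 7*w + 12) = (w - 3)^2*(w + 1)*(w - 4)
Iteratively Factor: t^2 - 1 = (t + 1)*(t - 1)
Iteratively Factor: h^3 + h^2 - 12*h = (h - 3)*(h^2 + 4*h) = (h - 3)*(h + 4)*(h)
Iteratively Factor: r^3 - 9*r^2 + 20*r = (r - 4)*(r^2 - 5*r) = (r - 5)*(r - 4)*(r)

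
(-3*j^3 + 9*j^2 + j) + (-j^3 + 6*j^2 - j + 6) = -4*j^3 + 15*j^2 + 6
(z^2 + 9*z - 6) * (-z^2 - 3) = -z^4 - 9*z^3 + 3*z^2 - 27*z + 18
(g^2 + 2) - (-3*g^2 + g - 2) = 4*g^2 - g + 4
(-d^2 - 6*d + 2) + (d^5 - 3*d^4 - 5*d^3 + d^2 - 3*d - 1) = d^5 - 3*d^4 - 5*d^3 - 9*d + 1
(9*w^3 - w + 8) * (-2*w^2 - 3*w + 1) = -18*w^5 - 27*w^4 + 11*w^3 - 13*w^2 - 25*w + 8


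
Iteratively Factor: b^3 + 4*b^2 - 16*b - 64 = (b + 4)*(b^2 - 16) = (b + 4)^2*(b - 4)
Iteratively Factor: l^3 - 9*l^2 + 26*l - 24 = (l - 2)*(l^2 - 7*l + 12) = (l - 3)*(l - 2)*(l - 4)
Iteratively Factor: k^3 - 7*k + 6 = (k + 3)*(k^2 - 3*k + 2) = (k - 1)*(k + 3)*(k - 2)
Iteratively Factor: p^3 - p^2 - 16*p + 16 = (p + 4)*(p^2 - 5*p + 4) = (p - 1)*(p + 4)*(p - 4)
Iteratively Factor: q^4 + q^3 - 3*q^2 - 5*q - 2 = (q + 1)*(q^3 - 3*q - 2) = (q - 2)*(q + 1)*(q^2 + 2*q + 1) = (q - 2)*(q + 1)^2*(q + 1)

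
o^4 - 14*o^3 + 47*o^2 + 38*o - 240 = (o - 8)*(o - 5)*(o - 3)*(o + 2)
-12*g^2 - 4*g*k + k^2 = (-6*g + k)*(2*g + k)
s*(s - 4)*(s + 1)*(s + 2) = s^4 - s^3 - 10*s^2 - 8*s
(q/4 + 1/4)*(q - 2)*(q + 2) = q^3/4 + q^2/4 - q - 1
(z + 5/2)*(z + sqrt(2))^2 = z^3 + 5*z^2/2 + 2*sqrt(2)*z^2 + 2*z + 5*sqrt(2)*z + 5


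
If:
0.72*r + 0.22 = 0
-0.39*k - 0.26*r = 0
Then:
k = 0.20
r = -0.31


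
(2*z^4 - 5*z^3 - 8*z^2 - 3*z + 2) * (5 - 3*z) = -6*z^5 + 25*z^4 - z^3 - 31*z^2 - 21*z + 10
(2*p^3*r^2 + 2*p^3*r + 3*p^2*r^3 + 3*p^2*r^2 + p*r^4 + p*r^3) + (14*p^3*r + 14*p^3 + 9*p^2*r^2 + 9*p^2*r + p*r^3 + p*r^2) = 2*p^3*r^2 + 16*p^3*r + 14*p^3 + 3*p^2*r^3 + 12*p^2*r^2 + 9*p^2*r + p*r^4 + 2*p*r^3 + p*r^2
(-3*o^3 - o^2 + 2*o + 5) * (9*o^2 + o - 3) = -27*o^5 - 12*o^4 + 26*o^3 + 50*o^2 - o - 15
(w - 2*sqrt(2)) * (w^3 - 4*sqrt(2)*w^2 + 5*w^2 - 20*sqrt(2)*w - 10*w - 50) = w^4 - 6*sqrt(2)*w^3 + 5*w^3 - 30*sqrt(2)*w^2 + 6*w^2 + 20*sqrt(2)*w + 30*w + 100*sqrt(2)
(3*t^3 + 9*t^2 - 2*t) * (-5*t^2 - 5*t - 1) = -15*t^5 - 60*t^4 - 38*t^3 + t^2 + 2*t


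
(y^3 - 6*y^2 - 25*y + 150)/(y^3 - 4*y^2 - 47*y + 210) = (y + 5)/(y + 7)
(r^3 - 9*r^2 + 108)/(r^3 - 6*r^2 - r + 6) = (r^2 - 3*r - 18)/(r^2 - 1)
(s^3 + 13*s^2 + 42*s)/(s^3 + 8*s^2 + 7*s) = (s + 6)/(s + 1)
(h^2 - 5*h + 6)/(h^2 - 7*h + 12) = (h - 2)/(h - 4)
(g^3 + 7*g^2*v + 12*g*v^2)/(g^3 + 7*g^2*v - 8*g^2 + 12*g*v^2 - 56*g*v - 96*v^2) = g/(g - 8)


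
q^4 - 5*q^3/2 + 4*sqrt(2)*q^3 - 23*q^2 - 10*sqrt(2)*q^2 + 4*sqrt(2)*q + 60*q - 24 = (q - 2)*(q - 1/2)*(q - 2*sqrt(2))*(q + 6*sqrt(2))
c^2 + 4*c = c*(c + 4)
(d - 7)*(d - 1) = d^2 - 8*d + 7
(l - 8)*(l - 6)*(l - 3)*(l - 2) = l^4 - 19*l^3 + 124*l^2 - 324*l + 288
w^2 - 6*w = w*(w - 6)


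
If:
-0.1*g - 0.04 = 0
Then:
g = -0.40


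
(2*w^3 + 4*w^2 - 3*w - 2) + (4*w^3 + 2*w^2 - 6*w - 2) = 6*w^3 + 6*w^2 - 9*w - 4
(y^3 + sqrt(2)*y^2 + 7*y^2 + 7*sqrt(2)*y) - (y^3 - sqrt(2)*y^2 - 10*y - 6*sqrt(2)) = 2*sqrt(2)*y^2 + 7*y^2 + 7*sqrt(2)*y + 10*y + 6*sqrt(2)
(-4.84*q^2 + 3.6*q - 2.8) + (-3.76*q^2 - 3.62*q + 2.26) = -8.6*q^2 - 0.02*q - 0.54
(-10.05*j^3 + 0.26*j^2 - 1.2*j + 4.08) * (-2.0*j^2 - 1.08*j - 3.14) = 20.1*j^5 + 10.334*j^4 + 33.6762*j^3 - 7.6804*j^2 - 0.638400000000001*j - 12.8112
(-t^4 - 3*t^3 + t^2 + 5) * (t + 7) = -t^5 - 10*t^4 - 20*t^3 + 7*t^2 + 5*t + 35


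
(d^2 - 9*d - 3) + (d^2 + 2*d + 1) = 2*d^2 - 7*d - 2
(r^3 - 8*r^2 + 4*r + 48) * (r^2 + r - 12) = r^5 - 7*r^4 - 16*r^3 + 148*r^2 - 576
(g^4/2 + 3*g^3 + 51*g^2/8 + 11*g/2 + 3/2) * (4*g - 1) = 2*g^5 + 23*g^4/2 + 45*g^3/2 + 125*g^2/8 + g/2 - 3/2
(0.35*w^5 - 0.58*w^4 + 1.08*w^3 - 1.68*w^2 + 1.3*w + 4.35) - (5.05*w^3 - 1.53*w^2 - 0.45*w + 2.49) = 0.35*w^5 - 0.58*w^4 - 3.97*w^3 - 0.15*w^2 + 1.75*w + 1.86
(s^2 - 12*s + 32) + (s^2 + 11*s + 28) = 2*s^2 - s + 60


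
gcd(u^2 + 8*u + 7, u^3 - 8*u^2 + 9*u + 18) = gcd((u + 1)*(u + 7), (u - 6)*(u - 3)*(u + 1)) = u + 1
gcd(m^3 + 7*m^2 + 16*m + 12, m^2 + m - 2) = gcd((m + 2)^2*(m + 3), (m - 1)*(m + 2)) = m + 2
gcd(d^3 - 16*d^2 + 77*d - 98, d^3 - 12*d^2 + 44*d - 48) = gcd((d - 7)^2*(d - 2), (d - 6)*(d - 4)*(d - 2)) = d - 2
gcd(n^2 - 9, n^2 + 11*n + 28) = 1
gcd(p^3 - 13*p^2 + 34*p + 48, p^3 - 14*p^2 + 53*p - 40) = p - 8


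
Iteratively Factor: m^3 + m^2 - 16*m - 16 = (m + 1)*(m^2 - 16) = (m + 1)*(m + 4)*(m - 4)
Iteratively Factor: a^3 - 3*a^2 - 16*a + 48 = (a - 3)*(a^2 - 16) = (a - 4)*(a - 3)*(a + 4)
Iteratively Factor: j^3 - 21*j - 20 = (j + 4)*(j^2 - 4*j - 5) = (j + 1)*(j + 4)*(j - 5)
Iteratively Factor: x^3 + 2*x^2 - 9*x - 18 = (x + 2)*(x^2 - 9) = (x - 3)*(x + 2)*(x + 3)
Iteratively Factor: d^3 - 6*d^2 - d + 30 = (d - 3)*(d^2 - 3*d - 10) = (d - 3)*(d + 2)*(d - 5)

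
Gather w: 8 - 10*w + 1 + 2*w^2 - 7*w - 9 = 2*w^2 - 17*w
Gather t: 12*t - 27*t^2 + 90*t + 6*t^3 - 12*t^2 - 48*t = 6*t^3 - 39*t^2 + 54*t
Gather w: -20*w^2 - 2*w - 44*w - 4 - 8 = -20*w^2 - 46*w - 12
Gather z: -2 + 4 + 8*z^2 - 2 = 8*z^2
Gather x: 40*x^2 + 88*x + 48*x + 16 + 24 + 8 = 40*x^2 + 136*x + 48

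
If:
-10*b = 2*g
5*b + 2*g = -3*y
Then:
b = 3*y/5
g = -3*y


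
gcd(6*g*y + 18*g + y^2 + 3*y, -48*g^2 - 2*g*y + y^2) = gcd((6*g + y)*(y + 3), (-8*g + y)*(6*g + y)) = 6*g + y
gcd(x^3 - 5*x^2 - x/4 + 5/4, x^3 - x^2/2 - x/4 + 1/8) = x^2 - 1/4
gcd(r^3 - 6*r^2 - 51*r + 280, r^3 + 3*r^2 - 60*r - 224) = r^2 - r - 56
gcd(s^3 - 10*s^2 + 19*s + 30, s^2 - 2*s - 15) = s - 5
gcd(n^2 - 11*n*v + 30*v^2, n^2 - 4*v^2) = 1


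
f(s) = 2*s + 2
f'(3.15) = 2.00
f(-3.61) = -5.22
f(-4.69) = -7.38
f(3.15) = 8.30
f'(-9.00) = 2.00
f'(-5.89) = 2.00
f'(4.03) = 2.00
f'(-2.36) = 2.00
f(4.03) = 10.06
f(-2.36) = -2.72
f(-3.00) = -4.00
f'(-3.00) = 2.00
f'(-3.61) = 2.00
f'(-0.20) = 2.00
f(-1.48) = -0.96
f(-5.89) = -9.78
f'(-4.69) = 2.00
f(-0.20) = 1.60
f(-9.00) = -16.00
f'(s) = 2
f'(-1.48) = 2.00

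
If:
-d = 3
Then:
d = -3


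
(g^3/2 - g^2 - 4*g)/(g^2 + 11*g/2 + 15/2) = g*(g^2 - 2*g - 8)/(2*g^2 + 11*g + 15)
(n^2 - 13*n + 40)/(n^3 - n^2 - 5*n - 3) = (-n^2 + 13*n - 40)/(-n^3 + n^2 + 5*n + 3)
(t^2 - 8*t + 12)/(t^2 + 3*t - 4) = (t^2 - 8*t + 12)/(t^2 + 3*t - 4)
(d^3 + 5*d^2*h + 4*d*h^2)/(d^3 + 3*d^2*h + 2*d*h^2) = (d + 4*h)/(d + 2*h)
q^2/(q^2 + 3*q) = q/(q + 3)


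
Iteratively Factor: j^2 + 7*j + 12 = (j + 3)*(j + 4)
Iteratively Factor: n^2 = (n)*(n)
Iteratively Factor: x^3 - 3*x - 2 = (x - 2)*(x^2 + 2*x + 1) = (x - 2)*(x + 1)*(x + 1)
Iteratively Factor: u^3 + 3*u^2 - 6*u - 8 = (u - 2)*(u^2 + 5*u + 4) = (u - 2)*(u + 4)*(u + 1)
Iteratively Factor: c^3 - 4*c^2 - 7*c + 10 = (c + 2)*(c^2 - 6*c + 5) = (c - 1)*(c + 2)*(c - 5)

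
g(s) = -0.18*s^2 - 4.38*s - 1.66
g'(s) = -0.36*s - 4.38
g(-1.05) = 2.74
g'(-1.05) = -4.00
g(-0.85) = 1.93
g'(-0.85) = -4.07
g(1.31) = -7.71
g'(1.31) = -4.85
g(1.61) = -9.18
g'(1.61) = -4.96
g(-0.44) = 0.23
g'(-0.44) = -4.22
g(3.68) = -20.22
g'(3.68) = -5.70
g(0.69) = -4.77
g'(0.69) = -4.63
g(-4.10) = 13.27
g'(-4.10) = -2.90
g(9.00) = -55.66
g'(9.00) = -7.62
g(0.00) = -1.66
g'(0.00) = -4.38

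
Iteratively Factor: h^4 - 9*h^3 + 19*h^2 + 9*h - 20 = (h - 4)*(h^3 - 5*h^2 - h + 5) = (h - 4)*(h - 1)*(h^2 - 4*h - 5) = (h - 5)*(h - 4)*(h - 1)*(h + 1)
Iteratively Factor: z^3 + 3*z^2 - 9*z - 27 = (z - 3)*(z^2 + 6*z + 9) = (z - 3)*(z + 3)*(z + 3)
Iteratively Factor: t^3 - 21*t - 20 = (t + 4)*(t^2 - 4*t - 5) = (t - 5)*(t + 4)*(t + 1)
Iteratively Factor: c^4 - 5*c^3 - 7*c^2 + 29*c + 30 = (c + 2)*(c^3 - 7*c^2 + 7*c + 15) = (c + 1)*(c + 2)*(c^2 - 8*c + 15) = (c - 5)*(c + 1)*(c + 2)*(c - 3)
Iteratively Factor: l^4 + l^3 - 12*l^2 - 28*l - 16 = (l + 1)*(l^3 - 12*l - 16) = (l + 1)*(l + 2)*(l^2 - 2*l - 8) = (l + 1)*(l + 2)^2*(l - 4)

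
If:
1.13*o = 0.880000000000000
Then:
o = 0.78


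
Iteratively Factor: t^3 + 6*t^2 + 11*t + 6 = (t + 1)*(t^2 + 5*t + 6) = (t + 1)*(t + 2)*(t + 3)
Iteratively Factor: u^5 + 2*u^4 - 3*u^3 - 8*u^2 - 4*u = (u + 1)*(u^4 + u^3 - 4*u^2 - 4*u) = (u + 1)*(u + 2)*(u^3 - u^2 - 2*u) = (u - 2)*(u + 1)*(u + 2)*(u^2 + u) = u*(u - 2)*(u + 1)*(u + 2)*(u + 1)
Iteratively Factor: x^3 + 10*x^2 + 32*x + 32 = (x + 2)*(x^2 + 8*x + 16) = (x + 2)*(x + 4)*(x + 4)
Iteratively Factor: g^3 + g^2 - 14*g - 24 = (g + 3)*(g^2 - 2*g - 8) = (g - 4)*(g + 3)*(g + 2)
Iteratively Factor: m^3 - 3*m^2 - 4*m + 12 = (m - 2)*(m^2 - m - 6) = (m - 2)*(m + 2)*(m - 3)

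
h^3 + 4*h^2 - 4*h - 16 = (h - 2)*(h + 2)*(h + 4)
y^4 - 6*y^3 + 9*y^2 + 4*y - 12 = (y - 3)*(y - 2)^2*(y + 1)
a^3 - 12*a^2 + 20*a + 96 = (a - 8)*(a - 6)*(a + 2)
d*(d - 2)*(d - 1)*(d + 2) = d^4 - d^3 - 4*d^2 + 4*d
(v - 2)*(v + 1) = v^2 - v - 2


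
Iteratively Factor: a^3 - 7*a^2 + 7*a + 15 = (a - 3)*(a^2 - 4*a - 5) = (a - 3)*(a + 1)*(a - 5)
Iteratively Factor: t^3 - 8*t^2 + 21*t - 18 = (t - 3)*(t^2 - 5*t + 6) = (t - 3)^2*(t - 2)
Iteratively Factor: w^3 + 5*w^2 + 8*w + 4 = (w + 2)*(w^2 + 3*w + 2) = (w + 1)*(w + 2)*(w + 2)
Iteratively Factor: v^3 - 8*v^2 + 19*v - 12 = (v - 3)*(v^2 - 5*v + 4) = (v - 3)*(v - 1)*(v - 4)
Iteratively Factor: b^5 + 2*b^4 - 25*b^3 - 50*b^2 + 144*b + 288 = (b + 3)*(b^4 - b^3 - 22*b^2 + 16*b + 96) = (b - 4)*(b + 3)*(b^3 + 3*b^2 - 10*b - 24) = (b - 4)*(b - 3)*(b + 3)*(b^2 + 6*b + 8) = (b - 4)*(b - 3)*(b + 3)*(b + 4)*(b + 2)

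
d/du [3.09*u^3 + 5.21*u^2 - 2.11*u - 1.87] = 9.27*u^2 + 10.42*u - 2.11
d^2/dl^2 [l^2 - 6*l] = 2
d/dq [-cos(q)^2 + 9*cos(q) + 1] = (2*cos(q) - 9)*sin(q)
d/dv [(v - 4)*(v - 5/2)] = 2*v - 13/2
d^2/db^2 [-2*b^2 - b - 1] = -4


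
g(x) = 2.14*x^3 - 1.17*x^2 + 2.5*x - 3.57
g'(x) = 6.42*x^2 - 2.34*x + 2.5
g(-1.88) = -26.62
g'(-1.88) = 29.59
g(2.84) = 43.11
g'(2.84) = 47.64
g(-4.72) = -266.47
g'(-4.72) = 156.57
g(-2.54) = -52.54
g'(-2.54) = 49.86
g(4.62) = 194.03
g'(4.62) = 128.72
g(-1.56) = -18.44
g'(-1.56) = 21.77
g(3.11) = 57.26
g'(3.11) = 57.32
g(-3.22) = -95.20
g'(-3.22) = 76.60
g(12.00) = 3555.87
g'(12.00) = 898.90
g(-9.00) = -1680.90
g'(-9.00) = 543.58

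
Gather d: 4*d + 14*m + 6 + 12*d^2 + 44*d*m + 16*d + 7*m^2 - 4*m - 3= 12*d^2 + d*(44*m + 20) + 7*m^2 + 10*m + 3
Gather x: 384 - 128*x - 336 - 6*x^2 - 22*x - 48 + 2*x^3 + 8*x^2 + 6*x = 2*x^3 + 2*x^2 - 144*x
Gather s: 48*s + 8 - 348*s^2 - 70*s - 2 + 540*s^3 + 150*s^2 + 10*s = 540*s^3 - 198*s^2 - 12*s + 6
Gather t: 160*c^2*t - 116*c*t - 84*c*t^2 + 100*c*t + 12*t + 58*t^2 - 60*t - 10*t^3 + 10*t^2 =-10*t^3 + t^2*(68 - 84*c) + t*(160*c^2 - 16*c - 48)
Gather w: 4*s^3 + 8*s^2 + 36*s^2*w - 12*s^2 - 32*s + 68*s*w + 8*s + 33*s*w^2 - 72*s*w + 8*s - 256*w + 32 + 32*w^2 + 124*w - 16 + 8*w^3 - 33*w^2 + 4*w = 4*s^3 - 4*s^2 - 16*s + 8*w^3 + w^2*(33*s - 1) + w*(36*s^2 - 4*s - 128) + 16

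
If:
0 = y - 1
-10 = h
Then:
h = -10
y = 1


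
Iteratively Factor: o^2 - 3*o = (o - 3)*(o)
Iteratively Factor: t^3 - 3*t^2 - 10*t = (t + 2)*(t^2 - 5*t) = t*(t + 2)*(t - 5)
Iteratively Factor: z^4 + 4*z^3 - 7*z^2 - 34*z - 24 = (z + 4)*(z^3 - 7*z - 6) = (z + 2)*(z + 4)*(z^2 - 2*z - 3) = (z - 3)*(z + 2)*(z + 4)*(z + 1)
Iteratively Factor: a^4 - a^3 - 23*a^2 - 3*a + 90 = (a + 3)*(a^3 - 4*a^2 - 11*a + 30) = (a - 2)*(a + 3)*(a^2 - 2*a - 15) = (a - 5)*(a - 2)*(a + 3)*(a + 3)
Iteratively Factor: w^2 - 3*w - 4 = (w + 1)*(w - 4)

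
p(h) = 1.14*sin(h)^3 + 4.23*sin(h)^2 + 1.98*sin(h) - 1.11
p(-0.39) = -1.31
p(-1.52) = -0.00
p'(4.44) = 0.81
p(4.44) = -0.11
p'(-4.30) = -5.05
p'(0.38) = 5.19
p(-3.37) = -0.43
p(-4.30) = 5.13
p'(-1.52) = -0.16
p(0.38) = 0.26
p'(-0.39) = -0.69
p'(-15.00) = 1.58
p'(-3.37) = -3.97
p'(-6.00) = 4.43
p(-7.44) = -0.25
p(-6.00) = -0.20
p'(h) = 3.42*sin(h)^2*cos(h) + 8.46*sin(h)*cos(h) + 1.98*cos(h)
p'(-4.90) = 2.54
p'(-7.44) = -1.17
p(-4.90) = 6.00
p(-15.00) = -0.92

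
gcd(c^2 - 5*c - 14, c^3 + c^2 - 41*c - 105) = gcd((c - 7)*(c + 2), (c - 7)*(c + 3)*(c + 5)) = c - 7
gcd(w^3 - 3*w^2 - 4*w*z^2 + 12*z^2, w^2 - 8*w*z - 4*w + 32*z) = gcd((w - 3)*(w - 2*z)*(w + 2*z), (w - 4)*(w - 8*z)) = 1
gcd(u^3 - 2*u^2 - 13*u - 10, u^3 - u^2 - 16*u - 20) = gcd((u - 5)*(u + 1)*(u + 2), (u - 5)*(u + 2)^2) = u^2 - 3*u - 10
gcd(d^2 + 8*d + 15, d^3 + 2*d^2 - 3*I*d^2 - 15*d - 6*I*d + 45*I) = d + 5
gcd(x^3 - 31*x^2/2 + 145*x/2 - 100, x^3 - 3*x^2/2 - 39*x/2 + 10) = x - 5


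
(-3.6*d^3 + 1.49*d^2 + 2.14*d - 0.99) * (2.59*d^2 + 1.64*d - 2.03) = -9.324*d^5 - 2.0449*d^4 + 15.2942*d^3 - 2.0792*d^2 - 5.9678*d + 2.0097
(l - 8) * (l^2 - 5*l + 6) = l^3 - 13*l^2 + 46*l - 48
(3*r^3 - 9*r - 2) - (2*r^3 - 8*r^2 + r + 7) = r^3 + 8*r^2 - 10*r - 9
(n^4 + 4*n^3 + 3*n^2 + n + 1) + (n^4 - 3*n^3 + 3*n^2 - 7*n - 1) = 2*n^4 + n^3 + 6*n^2 - 6*n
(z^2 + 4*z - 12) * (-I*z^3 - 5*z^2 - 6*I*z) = -I*z^5 - 5*z^4 - 4*I*z^4 - 20*z^3 + 6*I*z^3 + 60*z^2 - 24*I*z^2 + 72*I*z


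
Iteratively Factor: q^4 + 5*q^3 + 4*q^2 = (q + 4)*(q^3 + q^2) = q*(q + 4)*(q^2 + q) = q^2*(q + 4)*(q + 1)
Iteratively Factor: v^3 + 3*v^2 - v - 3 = (v - 1)*(v^2 + 4*v + 3) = (v - 1)*(v + 3)*(v + 1)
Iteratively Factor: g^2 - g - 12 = (g + 3)*(g - 4)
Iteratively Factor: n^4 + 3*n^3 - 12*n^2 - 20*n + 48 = (n - 2)*(n^3 + 5*n^2 - 2*n - 24) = (n - 2)*(n + 4)*(n^2 + n - 6) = (n - 2)*(n + 3)*(n + 4)*(n - 2)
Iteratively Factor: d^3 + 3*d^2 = (d)*(d^2 + 3*d) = d^2*(d + 3)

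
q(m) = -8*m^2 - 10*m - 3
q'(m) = -16*m - 10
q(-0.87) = -0.36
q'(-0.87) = 3.92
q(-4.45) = -116.92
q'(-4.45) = 61.20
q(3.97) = -168.79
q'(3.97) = -73.52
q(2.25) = -66.00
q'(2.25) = -46.00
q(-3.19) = -52.51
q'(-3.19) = 41.04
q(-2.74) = -35.66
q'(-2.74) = 33.84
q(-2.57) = -30.14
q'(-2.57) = 31.12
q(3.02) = -106.16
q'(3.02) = -58.32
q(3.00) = -105.00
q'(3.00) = -58.00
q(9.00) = -741.00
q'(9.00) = -154.00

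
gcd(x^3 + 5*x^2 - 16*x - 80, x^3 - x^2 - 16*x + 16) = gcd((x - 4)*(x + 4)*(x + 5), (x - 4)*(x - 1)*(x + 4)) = x^2 - 16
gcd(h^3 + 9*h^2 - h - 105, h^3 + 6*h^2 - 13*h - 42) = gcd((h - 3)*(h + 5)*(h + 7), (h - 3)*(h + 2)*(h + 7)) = h^2 + 4*h - 21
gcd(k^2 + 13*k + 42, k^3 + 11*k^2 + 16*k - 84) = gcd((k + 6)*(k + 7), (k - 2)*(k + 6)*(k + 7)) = k^2 + 13*k + 42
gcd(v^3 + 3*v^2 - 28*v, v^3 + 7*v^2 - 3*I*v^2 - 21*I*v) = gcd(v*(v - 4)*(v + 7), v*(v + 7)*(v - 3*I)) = v^2 + 7*v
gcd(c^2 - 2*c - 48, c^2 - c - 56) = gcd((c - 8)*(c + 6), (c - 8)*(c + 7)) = c - 8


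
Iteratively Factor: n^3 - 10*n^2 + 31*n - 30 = (n - 3)*(n^2 - 7*n + 10) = (n - 5)*(n - 3)*(n - 2)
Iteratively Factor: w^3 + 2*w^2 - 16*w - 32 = (w - 4)*(w^2 + 6*w + 8) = (w - 4)*(w + 2)*(w + 4)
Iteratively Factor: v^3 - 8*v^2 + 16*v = (v)*(v^2 - 8*v + 16) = v*(v - 4)*(v - 4)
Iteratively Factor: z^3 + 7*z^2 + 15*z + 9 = (z + 3)*(z^2 + 4*z + 3) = (z + 1)*(z + 3)*(z + 3)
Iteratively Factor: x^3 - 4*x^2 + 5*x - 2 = (x - 1)*(x^2 - 3*x + 2) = (x - 1)^2*(x - 2)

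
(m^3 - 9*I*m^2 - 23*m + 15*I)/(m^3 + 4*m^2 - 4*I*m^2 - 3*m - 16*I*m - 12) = (m - 5*I)/(m + 4)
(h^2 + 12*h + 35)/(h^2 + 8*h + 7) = (h + 5)/(h + 1)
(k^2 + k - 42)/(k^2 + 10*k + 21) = (k - 6)/(k + 3)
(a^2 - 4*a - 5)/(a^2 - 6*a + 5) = (a + 1)/(a - 1)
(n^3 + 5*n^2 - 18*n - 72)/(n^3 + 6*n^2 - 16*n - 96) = (n + 3)/(n + 4)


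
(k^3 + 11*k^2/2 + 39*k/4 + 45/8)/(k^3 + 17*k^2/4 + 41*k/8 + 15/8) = (4*k^2 + 12*k + 9)/(4*k^2 + 7*k + 3)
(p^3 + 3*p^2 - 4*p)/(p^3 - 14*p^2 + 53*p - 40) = p*(p + 4)/(p^2 - 13*p + 40)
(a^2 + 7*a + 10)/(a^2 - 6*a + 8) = (a^2 + 7*a + 10)/(a^2 - 6*a + 8)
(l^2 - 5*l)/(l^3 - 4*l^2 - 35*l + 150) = l/(l^2 + l - 30)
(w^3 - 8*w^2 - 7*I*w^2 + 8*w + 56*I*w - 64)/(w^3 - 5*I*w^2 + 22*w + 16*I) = (w - 8)/(w + 2*I)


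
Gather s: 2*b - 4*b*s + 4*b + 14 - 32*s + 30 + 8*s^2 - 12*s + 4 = 6*b + 8*s^2 + s*(-4*b - 44) + 48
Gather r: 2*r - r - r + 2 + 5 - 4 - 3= 0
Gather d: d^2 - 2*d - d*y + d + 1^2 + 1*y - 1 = d^2 + d*(-y - 1) + y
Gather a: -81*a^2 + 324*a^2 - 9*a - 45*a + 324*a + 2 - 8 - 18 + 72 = 243*a^2 + 270*a + 48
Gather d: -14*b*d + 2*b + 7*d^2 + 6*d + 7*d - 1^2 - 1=2*b + 7*d^2 + d*(13 - 14*b) - 2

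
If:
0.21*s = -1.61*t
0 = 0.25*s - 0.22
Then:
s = 0.88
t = -0.11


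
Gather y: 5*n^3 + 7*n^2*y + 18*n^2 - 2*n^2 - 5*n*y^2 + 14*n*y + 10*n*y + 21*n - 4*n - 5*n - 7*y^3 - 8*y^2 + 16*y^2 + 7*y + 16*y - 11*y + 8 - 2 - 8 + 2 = 5*n^3 + 16*n^2 + 12*n - 7*y^3 + y^2*(8 - 5*n) + y*(7*n^2 + 24*n + 12)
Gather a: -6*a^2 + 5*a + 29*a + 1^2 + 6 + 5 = -6*a^2 + 34*a + 12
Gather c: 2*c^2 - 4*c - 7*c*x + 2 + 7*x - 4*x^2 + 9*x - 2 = 2*c^2 + c*(-7*x - 4) - 4*x^2 + 16*x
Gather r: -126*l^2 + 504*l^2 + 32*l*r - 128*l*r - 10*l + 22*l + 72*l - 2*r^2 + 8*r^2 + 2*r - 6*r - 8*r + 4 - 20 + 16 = 378*l^2 + 84*l + 6*r^2 + r*(-96*l - 12)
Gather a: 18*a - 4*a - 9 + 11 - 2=14*a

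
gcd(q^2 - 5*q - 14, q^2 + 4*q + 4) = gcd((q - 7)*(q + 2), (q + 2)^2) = q + 2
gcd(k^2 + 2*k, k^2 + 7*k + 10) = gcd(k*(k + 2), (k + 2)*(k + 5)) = k + 2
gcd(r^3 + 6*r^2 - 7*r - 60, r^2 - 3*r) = r - 3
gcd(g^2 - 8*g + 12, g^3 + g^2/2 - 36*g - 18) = g - 6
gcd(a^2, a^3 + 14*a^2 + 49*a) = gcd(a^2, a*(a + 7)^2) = a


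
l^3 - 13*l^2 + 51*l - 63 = (l - 7)*(l - 3)^2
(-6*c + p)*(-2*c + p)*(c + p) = 12*c^3 + 4*c^2*p - 7*c*p^2 + p^3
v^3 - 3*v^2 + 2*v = v*(v - 2)*(v - 1)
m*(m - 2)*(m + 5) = m^3 + 3*m^2 - 10*m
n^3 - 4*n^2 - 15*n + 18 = (n - 6)*(n - 1)*(n + 3)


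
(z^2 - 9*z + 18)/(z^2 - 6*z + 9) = (z - 6)/(z - 3)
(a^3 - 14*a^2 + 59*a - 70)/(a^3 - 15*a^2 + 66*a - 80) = (a - 7)/(a - 8)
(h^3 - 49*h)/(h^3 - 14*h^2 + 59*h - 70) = h*(h + 7)/(h^2 - 7*h + 10)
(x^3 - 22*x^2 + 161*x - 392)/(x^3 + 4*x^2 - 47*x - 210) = (x^2 - 15*x + 56)/(x^2 + 11*x + 30)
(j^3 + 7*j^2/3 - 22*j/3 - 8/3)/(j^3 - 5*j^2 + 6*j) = (3*j^2 + 13*j + 4)/(3*j*(j - 3))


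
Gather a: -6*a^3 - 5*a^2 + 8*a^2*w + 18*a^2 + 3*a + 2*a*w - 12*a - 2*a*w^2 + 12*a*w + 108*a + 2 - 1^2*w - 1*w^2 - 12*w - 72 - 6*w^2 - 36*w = -6*a^3 + a^2*(8*w + 13) + a*(-2*w^2 + 14*w + 99) - 7*w^2 - 49*w - 70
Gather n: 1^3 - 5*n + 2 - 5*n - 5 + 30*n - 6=20*n - 8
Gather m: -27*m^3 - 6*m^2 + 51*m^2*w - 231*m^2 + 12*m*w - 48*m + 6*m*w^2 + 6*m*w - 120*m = -27*m^3 + m^2*(51*w - 237) + m*(6*w^2 + 18*w - 168)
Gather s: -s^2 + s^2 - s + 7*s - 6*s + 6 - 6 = 0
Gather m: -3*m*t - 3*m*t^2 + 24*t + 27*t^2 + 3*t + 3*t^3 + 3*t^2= m*(-3*t^2 - 3*t) + 3*t^3 + 30*t^2 + 27*t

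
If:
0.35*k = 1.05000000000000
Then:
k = 3.00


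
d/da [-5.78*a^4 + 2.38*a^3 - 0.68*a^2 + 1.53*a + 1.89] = -23.12*a^3 + 7.14*a^2 - 1.36*a + 1.53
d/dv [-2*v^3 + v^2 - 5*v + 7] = -6*v^2 + 2*v - 5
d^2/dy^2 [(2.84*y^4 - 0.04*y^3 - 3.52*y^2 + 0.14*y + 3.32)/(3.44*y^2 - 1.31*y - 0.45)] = (67.214848*y^6 - 76.789056*y^5 + 2.86442399999999*y^4 - 1.885896*y^3 + 209.791272*y^2 - 88.515768*y + 20.082964)/(40.707584*y^6 - 46.506048*y^5 + 1.734792*y^4 + 9.919189*y^3 - 0.226935*y^2 - 0.795825*y - 0.091125)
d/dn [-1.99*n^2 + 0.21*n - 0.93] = 0.21 - 3.98*n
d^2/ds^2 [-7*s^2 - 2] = -14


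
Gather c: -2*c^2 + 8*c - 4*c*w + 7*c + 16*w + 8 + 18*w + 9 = -2*c^2 + c*(15 - 4*w) + 34*w + 17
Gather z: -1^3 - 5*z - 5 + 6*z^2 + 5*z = 6*z^2 - 6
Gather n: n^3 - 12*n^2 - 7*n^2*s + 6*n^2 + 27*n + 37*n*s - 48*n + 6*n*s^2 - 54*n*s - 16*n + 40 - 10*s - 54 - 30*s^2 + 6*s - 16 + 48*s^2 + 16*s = n^3 + n^2*(-7*s - 6) + n*(6*s^2 - 17*s - 37) + 18*s^2 + 12*s - 30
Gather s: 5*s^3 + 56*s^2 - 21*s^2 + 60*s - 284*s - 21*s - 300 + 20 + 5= 5*s^3 + 35*s^2 - 245*s - 275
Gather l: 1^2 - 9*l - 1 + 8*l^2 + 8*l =8*l^2 - l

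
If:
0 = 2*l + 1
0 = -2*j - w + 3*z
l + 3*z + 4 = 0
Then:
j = -w/2 - 7/4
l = -1/2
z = -7/6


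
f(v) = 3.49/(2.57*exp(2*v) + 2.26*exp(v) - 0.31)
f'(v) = 3.49*(-5.14*exp(2*v) - 2.26*exp(v))/(2.57*exp(2*v) + 2.26*exp(v) - 0.31)^2 = (-17.9386*exp(v) - 7.8874)*exp(v)/(2.57*exp(2*v) + 2.26*exp(v) - 0.31)^2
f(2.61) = 0.01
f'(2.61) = -0.01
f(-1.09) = 4.71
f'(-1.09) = -8.54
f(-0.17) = 1.02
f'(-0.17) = -1.65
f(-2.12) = -2051.72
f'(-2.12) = -416526.23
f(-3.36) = -15.28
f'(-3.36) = -5.67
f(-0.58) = 1.98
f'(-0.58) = -3.24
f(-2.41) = -40.45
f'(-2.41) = -114.59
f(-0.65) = 2.22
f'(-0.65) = -3.65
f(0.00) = 0.77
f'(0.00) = -1.26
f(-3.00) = -18.26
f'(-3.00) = -11.97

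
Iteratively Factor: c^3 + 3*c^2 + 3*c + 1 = (c + 1)*(c^2 + 2*c + 1) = (c + 1)^2*(c + 1)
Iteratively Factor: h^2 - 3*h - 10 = (h - 5)*(h + 2)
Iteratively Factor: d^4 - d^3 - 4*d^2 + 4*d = (d - 2)*(d^3 + d^2 - 2*d) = (d - 2)*(d - 1)*(d^2 + 2*d) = (d - 2)*(d - 1)*(d + 2)*(d)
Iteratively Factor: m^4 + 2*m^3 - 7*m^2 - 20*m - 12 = (m + 1)*(m^3 + m^2 - 8*m - 12) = (m + 1)*(m + 2)*(m^2 - m - 6) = (m - 3)*(m + 1)*(m + 2)*(m + 2)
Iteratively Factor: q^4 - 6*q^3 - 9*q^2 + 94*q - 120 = (q + 4)*(q^3 - 10*q^2 + 31*q - 30) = (q - 2)*(q + 4)*(q^2 - 8*q + 15) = (q - 5)*(q - 2)*(q + 4)*(q - 3)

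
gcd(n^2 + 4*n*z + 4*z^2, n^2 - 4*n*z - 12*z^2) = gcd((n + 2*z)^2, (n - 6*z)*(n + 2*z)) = n + 2*z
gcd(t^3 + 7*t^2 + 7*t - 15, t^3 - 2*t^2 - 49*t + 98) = 1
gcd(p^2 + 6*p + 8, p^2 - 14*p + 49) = 1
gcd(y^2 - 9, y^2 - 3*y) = y - 3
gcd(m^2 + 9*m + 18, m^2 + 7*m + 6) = m + 6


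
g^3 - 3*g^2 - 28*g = g*(g - 7)*(g + 4)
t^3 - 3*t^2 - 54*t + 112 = (t - 8)*(t - 2)*(t + 7)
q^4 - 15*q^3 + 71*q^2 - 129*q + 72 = (q - 8)*(q - 3)^2*(q - 1)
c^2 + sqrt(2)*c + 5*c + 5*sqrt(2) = (c + 5)*(c + sqrt(2))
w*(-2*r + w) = -2*r*w + w^2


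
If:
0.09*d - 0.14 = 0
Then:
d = 1.56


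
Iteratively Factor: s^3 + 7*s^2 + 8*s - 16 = (s - 1)*(s^2 + 8*s + 16) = (s - 1)*(s + 4)*(s + 4)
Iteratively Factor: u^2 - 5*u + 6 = (u - 3)*(u - 2)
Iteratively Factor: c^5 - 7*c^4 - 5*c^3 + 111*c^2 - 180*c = (c - 5)*(c^4 - 2*c^3 - 15*c^2 + 36*c) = (c - 5)*(c - 3)*(c^3 + c^2 - 12*c) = (c - 5)*(c - 3)*(c + 4)*(c^2 - 3*c) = (c - 5)*(c - 3)^2*(c + 4)*(c)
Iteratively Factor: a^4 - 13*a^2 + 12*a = (a + 4)*(a^3 - 4*a^2 + 3*a) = (a - 1)*(a + 4)*(a^2 - 3*a) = (a - 3)*(a - 1)*(a + 4)*(a)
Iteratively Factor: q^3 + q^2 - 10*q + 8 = (q - 1)*(q^2 + 2*q - 8) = (q - 1)*(q + 4)*(q - 2)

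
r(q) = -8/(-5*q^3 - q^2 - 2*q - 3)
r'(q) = -8*(15*q^2 + 2*q + 2)/(-5*q^3 - q^2 - 2*q - 3)^2 = 8*(-15*q^2 - 2*q - 2)/(5*q^3 + q^2 + 2*q + 3)^2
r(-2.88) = -0.07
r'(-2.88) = -0.07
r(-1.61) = -0.43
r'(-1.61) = -0.88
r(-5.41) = -0.01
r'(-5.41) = -0.01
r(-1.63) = -0.42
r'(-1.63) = -0.83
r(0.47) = 1.71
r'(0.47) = -2.28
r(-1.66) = -0.39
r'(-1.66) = -0.77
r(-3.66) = -0.03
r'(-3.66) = -0.03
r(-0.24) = 3.19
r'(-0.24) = -3.03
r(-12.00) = 0.00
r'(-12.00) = 0.00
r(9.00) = 0.00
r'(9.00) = 0.00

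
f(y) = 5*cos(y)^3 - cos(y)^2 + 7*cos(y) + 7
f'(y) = -15*sin(y)*cos(y)^2 + 2*sin(y)*cos(y) - 7*sin(y)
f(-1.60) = 6.79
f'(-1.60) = 7.07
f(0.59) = 14.99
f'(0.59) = -8.73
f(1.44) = 7.91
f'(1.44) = -6.93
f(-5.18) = 10.41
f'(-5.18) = -8.16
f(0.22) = 17.53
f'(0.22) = -4.22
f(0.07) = 17.95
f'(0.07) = -1.39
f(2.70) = -3.84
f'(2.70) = -9.00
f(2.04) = 3.17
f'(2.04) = -9.79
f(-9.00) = -3.99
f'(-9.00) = 8.77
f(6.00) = 17.23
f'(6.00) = 5.28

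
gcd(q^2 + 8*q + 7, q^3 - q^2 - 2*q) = q + 1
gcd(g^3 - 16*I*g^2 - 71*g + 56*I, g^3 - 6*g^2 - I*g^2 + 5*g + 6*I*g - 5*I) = g - I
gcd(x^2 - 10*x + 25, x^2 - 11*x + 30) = x - 5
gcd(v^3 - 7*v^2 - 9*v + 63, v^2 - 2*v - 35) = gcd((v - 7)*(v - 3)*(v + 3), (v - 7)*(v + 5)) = v - 7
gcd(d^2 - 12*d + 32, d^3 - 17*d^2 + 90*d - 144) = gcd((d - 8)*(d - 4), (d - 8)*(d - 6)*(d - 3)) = d - 8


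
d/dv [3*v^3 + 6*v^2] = 3*v*(3*v + 4)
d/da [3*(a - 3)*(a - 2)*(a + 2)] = 9*a^2 - 18*a - 12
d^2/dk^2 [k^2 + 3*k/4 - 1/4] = 2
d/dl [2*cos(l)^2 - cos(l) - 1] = (1 - 4*cos(l))*sin(l)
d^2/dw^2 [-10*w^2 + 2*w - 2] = -20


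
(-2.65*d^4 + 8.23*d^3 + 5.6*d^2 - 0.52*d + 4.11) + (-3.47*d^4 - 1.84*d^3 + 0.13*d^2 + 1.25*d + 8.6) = -6.12*d^4 + 6.39*d^3 + 5.73*d^2 + 0.73*d + 12.71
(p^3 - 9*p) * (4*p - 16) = 4*p^4 - 16*p^3 - 36*p^2 + 144*p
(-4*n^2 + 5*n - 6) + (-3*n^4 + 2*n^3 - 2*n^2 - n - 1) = -3*n^4 + 2*n^3 - 6*n^2 + 4*n - 7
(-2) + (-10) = -12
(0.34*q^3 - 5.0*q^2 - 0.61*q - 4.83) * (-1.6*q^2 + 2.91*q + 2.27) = -0.544*q^5 + 8.9894*q^4 - 12.8022*q^3 - 5.3971*q^2 - 15.44*q - 10.9641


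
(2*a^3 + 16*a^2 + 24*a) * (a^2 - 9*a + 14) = 2*a^5 - 2*a^4 - 92*a^3 + 8*a^2 + 336*a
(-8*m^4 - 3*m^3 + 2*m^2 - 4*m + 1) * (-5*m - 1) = 40*m^5 + 23*m^4 - 7*m^3 + 18*m^2 - m - 1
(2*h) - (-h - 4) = 3*h + 4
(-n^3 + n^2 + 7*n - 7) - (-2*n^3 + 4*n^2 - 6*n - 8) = n^3 - 3*n^2 + 13*n + 1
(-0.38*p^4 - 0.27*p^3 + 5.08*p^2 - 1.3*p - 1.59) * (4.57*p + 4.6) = -1.7366*p^5 - 2.9819*p^4 + 21.9736*p^3 + 17.427*p^2 - 13.2463*p - 7.314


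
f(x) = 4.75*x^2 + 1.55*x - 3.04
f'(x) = 9.5*x + 1.55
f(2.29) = 25.42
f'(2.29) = 23.30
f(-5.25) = 119.74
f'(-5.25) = -48.32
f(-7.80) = 273.86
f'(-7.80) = -72.55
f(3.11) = 47.72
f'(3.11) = 31.10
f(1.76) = 14.40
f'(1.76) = 18.27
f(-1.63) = 7.05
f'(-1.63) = -13.94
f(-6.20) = 169.94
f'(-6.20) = -57.35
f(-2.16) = 15.77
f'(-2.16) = -18.97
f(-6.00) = 158.66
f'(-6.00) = -55.45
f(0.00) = -3.04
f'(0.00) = 1.55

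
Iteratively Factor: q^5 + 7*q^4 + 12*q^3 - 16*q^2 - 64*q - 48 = (q + 2)*(q^4 + 5*q^3 + 2*q^2 - 20*q - 24) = (q + 2)^2*(q^3 + 3*q^2 - 4*q - 12) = (q + 2)^3*(q^2 + q - 6) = (q + 2)^3*(q + 3)*(q - 2)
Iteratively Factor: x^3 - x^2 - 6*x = (x)*(x^2 - x - 6) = x*(x + 2)*(x - 3)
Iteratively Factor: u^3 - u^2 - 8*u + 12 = (u - 2)*(u^2 + u - 6) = (u - 2)^2*(u + 3)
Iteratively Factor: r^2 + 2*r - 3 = (r - 1)*(r + 3)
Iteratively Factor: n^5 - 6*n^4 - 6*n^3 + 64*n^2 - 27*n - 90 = (n + 3)*(n^4 - 9*n^3 + 21*n^2 + n - 30) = (n - 5)*(n + 3)*(n^3 - 4*n^2 + n + 6) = (n - 5)*(n - 3)*(n + 3)*(n^2 - n - 2) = (n - 5)*(n - 3)*(n + 1)*(n + 3)*(n - 2)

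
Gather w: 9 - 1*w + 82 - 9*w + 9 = 100 - 10*w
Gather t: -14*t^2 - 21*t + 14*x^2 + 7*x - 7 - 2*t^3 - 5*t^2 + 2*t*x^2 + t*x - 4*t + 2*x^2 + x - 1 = -2*t^3 - 19*t^2 + t*(2*x^2 + x - 25) + 16*x^2 + 8*x - 8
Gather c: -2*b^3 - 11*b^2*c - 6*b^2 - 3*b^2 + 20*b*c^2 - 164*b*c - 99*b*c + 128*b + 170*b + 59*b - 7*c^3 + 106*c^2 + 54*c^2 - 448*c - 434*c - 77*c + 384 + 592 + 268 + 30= -2*b^3 - 9*b^2 + 357*b - 7*c^3 + c^2*(20*b + 160) + c*(-11*b^2 - 263*b - 959) + 1274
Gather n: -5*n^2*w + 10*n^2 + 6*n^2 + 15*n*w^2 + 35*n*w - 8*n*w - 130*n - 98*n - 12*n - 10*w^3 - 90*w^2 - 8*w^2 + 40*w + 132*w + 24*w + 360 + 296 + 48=n^2*(16 - 5*w) + n*(15*w^2 + 27*w - 240) - 10*w^3 - 98*w^2 + 196*w + 704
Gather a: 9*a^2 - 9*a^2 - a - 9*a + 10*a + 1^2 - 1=0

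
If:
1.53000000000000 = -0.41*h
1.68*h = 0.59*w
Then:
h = -3.73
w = -10.63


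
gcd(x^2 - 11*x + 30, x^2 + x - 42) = x - 6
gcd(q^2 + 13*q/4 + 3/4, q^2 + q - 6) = q + 3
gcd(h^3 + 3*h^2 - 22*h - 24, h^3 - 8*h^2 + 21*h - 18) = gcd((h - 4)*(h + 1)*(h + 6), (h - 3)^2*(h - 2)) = 1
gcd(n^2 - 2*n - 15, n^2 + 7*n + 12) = n + 3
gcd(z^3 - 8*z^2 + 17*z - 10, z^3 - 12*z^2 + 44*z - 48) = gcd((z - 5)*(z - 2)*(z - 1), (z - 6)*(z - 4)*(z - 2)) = z - 2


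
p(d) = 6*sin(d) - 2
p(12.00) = -5.22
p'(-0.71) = 4.55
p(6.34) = -1.66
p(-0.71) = -5.91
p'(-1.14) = 2.51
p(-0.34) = -4.00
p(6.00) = -3.68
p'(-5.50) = 4.25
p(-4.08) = 2.84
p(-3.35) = -0.76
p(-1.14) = -7.45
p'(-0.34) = 5.66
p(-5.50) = 2.23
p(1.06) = 3.23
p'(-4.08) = -3.55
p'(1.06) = 2.93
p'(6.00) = 5.76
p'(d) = 6*cos(d)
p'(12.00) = 5.06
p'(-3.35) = -5.87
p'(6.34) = 5.99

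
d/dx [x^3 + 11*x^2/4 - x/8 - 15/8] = 3*x^2 + 11*x/2 - 1/8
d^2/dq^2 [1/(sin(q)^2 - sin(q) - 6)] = (4*sin(q)^4 - 3*sin(q)^3 + 19*sin(q)^2 - 14)/(sin(q) + cos(q)^2 + 5)^3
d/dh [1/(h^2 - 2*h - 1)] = 2*(1 - h)/(-h^2 + 2*h + 1)^2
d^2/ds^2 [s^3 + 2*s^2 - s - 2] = 6*s + 4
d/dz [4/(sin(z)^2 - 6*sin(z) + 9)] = -8*cos(z)/(sin(z) - 3)^3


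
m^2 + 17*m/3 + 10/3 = (m + 2/3)*(m + 5)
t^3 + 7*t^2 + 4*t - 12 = (t - 1)*(t + 2)*(t + 6)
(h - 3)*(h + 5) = h^2 + 2*h - 15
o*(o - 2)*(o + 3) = o^3 + o^2 - 6*o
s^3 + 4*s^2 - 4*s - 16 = (s - 2)*(s + 2)*(s + 4)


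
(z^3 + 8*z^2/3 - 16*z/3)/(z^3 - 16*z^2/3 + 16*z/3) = (z + 4)/(z - 4)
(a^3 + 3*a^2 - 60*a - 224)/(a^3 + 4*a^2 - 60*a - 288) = (a^2 + 11*a + 28)/(a^2 + 12*a + 36)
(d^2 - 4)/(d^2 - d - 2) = (d + 2)/(d + 1)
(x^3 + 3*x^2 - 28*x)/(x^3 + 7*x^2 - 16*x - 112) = x/(x + 4)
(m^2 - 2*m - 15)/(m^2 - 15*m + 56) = (m^2 - 2*m - 15)/(m^2 - 15*m + 56)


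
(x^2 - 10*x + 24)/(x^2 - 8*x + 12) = (x - 4)/(x - 2)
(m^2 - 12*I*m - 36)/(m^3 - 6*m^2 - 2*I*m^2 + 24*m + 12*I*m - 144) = (m - 6*I)/(m^2 + m*(-6 + 4*I) - 24*I)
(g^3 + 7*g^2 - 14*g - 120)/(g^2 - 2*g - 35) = (g^2 + 2*g - 24)/(g - 7)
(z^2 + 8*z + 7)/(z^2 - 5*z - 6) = (z + 7)/(z - 6)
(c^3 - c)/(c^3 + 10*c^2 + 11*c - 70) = (c^3 - c)/(c^3 + 10*c^2 + 11*c - 70)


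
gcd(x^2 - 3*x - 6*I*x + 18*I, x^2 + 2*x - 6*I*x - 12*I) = x - 6*I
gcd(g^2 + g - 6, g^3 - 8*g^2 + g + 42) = 1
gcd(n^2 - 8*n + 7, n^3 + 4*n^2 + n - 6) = n - 1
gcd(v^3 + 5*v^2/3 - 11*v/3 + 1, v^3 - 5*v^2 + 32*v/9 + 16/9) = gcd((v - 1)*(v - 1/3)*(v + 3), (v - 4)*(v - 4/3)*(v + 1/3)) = 1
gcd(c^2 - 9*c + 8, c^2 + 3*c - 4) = c - 1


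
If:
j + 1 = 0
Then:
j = -1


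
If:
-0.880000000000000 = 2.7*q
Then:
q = -0.33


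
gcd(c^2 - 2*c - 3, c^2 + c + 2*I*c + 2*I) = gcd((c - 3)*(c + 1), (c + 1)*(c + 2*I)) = c + 1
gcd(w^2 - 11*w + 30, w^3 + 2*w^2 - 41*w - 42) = w - 6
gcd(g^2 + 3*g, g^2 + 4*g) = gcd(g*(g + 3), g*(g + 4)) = g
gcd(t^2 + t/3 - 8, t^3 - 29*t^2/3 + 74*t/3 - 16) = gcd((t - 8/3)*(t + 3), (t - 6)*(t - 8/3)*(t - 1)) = t - 8/3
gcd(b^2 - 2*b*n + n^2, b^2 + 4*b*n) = 1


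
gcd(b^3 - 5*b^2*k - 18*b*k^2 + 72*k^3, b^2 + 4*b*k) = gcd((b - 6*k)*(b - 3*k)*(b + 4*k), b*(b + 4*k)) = b + 4*k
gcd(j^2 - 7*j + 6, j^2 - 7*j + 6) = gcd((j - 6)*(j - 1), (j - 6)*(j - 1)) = j^2 - 7*j + 6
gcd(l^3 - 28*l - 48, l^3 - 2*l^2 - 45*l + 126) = l - 6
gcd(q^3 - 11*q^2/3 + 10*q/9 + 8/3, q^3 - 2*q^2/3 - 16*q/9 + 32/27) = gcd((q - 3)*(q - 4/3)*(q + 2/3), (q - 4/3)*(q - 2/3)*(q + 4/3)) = q - 4/3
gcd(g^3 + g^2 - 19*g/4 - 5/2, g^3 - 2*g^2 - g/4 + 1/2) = g^2 - 3*g/2 - 1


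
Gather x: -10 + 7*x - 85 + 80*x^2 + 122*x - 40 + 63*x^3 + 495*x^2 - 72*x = 63*x^3 + 575*x^2 + 57*x - 135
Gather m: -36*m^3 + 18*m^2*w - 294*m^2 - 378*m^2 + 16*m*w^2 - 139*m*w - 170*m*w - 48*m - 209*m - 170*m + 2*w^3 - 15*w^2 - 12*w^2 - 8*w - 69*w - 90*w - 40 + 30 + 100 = -36*m^3 + m^2*(18*w - 672) + m*(16*w^2 - 309*w - 427) + 2*w^3 - 27*w^2 - 167*w + 90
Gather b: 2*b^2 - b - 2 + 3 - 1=2*b^2 - b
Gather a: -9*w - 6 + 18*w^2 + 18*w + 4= 18*w^2 + 9*w - 2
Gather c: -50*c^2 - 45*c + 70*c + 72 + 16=-50*c^2 + 25*c + 88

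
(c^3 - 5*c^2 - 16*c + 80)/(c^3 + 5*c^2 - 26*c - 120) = (c - 4)/(c + 6)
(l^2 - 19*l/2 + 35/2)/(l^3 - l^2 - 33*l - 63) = (l - 5/2)/(l^2 + 6*l + 9)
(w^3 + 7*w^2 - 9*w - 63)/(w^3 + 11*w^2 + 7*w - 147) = (w + 3)/(w + 7)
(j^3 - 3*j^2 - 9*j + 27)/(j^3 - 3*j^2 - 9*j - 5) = (-j^3 + 3*j^2 + 9*j - 27)/(-j^3 + 3*j^2 + 9*j + 5)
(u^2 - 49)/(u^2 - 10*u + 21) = (u + 7)/(u - 3)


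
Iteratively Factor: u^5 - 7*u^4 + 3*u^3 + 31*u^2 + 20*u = (u - 5)*(u^4 - 2*u^3 - 7*u^2 - 4*u) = (u - 5)*(u - 4)*(u^3 + 2*u^2 + u) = (u - 5)*(u - 4)*(u + 1)*(u^2 + u) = u*(u - 5)*(u - 4)*(u + 1)*(u + 1)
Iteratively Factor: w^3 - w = (w)*(w^2 - 1) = w*(w + 1)*(w - 1)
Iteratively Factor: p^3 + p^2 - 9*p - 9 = (p - 3)*(p^2 + 4*p + 3) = (p - 3)*(p + 3)*(p + 1)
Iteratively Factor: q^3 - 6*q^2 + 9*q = (q - 3)*(q^2 - 3*q) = (q - 3)^2*(q)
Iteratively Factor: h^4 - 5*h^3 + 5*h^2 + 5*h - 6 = (h - 1)*(h^3 - 4*h^2 + h + 6) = (h - 3)*(h - 1)*(h^2 - h - 2) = (h - 3)*(h - 2)*(h - 1)*(h + 1)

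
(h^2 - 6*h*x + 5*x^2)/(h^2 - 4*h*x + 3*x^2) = (-h + 5*x)/(-h + 3*x)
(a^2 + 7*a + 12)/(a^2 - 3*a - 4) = (a^2 + 7*a + 12)/(a^2 - 3*a - 4)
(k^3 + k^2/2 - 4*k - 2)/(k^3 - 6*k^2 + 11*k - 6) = (k^2 + 5*k/2 + 1)/(k^2 - 4*k + 3)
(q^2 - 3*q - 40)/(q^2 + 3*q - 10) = (q - 8)/(q - 2)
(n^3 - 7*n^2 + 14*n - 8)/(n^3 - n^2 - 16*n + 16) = (n - 2)/(n + 4)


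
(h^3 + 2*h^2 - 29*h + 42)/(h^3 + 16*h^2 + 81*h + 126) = (h^2 - 5*h + 6)/(h^2 + 9*h + 18)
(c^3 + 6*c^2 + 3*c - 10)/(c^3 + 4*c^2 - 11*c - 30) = (c - 1)/(c - 3)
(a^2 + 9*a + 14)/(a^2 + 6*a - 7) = (a + 2)/(a - 1)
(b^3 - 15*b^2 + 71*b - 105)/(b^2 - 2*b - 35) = (b^2 - 8*b + 15)/(b + 5)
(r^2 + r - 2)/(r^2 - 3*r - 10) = (r - 1)/(r - 5)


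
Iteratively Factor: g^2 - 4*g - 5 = (g - 5)*(g + 1)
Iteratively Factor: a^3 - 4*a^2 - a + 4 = (a - 4)*(a^2 - 1) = (a - 4)*(a - 1)*(a + 1)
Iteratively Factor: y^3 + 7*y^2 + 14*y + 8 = (y + 4)*(y^2 + 3*y + 2) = (y + 1)*(y + 4)*(y + 2)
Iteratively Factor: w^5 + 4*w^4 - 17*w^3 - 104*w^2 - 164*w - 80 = (w + 1)*(w^4 + 3*w^3 - 20*w^2 - 84*w - 80) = (w - 5)*(w + 1)*(w^3 + 8*w^2 + 20*w + 16) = (w - 5)*(w + 1)*(w + 2)*(w^2 + 6*w + 8) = (w - 5)*(w + 1)*(w + 2)^2*(w + 4)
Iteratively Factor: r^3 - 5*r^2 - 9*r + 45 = (r - 5)*(r^2 - 9) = (r - 5)*(r + 3)*(r - 3)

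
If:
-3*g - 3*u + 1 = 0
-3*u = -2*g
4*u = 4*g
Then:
No Solution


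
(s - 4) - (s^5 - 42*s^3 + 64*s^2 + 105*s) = -s^5 + 42*s^3 - 64*s^2 - 104*s - 4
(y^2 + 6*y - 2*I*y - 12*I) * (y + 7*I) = y^3 + 6*y^2 + 5*I*y^2 + 14*y + 30*I*y + 84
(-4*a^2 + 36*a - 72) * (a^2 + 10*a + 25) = -4*a^4 - 4*a^3 + 188*a^2 + 180*a - 1800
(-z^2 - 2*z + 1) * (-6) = 6*z^2 + 12*z - 6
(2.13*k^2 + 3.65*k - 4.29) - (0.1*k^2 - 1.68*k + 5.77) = 2.03*k^2 + 5.33*k - 10.06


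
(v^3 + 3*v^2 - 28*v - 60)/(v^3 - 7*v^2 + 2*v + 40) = (v + 6)/(v - 4)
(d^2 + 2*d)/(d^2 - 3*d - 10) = d/(d - 5)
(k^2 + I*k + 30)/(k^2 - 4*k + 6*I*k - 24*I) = (k - 5*I)/(k - 4)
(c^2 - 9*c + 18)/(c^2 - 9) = (c - 6)/(c + 3)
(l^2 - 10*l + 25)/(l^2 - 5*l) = (l - 5)/l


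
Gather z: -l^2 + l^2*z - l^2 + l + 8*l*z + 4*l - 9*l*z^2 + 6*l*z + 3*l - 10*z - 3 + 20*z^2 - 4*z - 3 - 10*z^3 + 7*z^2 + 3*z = -2*l^2 + 8*l - 10*z^3 + z^2*(27 - 9*l) + z*(l^2 + 14*l - 11) - 6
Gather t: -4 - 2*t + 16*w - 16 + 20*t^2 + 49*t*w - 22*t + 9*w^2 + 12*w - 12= 20*t^2 + t*(49*w - 24) + 9*w^2 + 28*w - 32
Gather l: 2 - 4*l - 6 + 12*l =8*l - 4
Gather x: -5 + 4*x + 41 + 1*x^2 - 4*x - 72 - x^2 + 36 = 0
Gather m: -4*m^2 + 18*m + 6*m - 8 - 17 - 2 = -4*m^2 + 24*m - 27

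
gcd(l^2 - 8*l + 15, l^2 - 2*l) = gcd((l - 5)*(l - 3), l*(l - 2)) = 1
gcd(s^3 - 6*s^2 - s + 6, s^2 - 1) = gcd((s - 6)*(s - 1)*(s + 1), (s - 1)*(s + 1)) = s^2 - 1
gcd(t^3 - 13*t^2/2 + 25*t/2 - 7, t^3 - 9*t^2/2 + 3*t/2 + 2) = t - 1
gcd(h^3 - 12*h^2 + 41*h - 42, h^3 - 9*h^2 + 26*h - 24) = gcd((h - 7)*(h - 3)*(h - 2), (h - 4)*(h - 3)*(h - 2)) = h^2 - 5*h + 6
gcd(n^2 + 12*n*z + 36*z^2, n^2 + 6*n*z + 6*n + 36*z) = n + 6*z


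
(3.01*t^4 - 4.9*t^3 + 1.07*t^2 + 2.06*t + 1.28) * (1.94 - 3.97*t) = -11.9497*t^5 + 25.2924*t^4 - 13.7539*t^3 - 6.1024*t^2 - 1.0852*t + 2.4832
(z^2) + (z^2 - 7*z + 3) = 2*z^2 - 7*z + 3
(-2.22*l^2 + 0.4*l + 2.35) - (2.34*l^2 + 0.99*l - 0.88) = -4.56*l^2 - 0.59*l + 3.23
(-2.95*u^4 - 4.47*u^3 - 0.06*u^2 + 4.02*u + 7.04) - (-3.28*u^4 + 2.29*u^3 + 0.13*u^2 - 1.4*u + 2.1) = 0.33*u^4 - 6.76*u^3 - 0.19*u^2 + 5.42*u + 4.94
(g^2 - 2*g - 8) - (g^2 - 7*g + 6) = 5*g - 14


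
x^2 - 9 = (x - 3)*(x + 3)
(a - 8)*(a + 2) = a^2 - 6*a - 16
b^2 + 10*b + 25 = (b + 5)^2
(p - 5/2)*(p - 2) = p^2 - 9*p/2 + 5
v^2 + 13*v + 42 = (v + 6)*(v + 7)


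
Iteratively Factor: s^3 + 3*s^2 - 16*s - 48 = (s - 4)*(s^2 + 7*s + 12) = (s - 4)*(s + 4)*(s + 3)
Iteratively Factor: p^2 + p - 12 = (p + 4)*(p - 3)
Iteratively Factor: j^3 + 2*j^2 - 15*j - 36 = (j + 3)*(j^2 - j - 12) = (j - 4)*(j + 3)*(j + 3)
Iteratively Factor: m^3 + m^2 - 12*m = (m + 4)*(m^2 - 3*m) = (m - 3)*(m + 4)*(m)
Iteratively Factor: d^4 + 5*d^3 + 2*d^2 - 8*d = (d)*(d^3 + 5*d^2 + 2*d - 8) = d*(d + 2)*(d^2 + 3*d - 4) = d*(d + 2)*(d + 4)*(d - 1)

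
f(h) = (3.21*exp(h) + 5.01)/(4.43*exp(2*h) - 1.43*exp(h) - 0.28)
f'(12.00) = 0.00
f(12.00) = 0.00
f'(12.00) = 0.00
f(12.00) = 0.00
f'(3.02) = -0.04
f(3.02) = 0.04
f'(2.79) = -0.06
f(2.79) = 0.05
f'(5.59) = -0.00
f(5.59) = 0.00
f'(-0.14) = -11.24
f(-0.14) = 4.27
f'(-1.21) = -25.15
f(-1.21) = -19.10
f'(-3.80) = 1.23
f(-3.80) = -16.40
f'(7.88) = -0.00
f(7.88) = 0.00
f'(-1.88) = -0.82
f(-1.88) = -13.92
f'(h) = (3.21*exp(h) + 5.01)*(-8.86*exp(2*h) + 1.43*exp(h))/(4.43*exp(2*h) - 1.43*exp(h) - 0.28)^2 + 3.21*exp(h)/(4.43*exp(2*h) - 1.43*exp(h) - 0.28) = (-14.2203*exp(2*h) - 44.3886*exp(h) + 6.2655)*exp(h)/(19.6249*exp(4*h) - 12.6698*exp(3*h) - 0.4359*exp(2*h) + 0.8008*exp(h) + 0.0784)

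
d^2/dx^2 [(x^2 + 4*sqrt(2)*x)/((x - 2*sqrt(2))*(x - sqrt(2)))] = 2*(7*sqrt(2)*x^3 - 12*x^2 - 48*sqrt(2)*x + 112)/(x^6 - 9*sqrt(2)*x^5 + 66*x^4 - 126*sqrt(2)*x^3 + 264*x^2 - 144*sqrt(2)*x + 64)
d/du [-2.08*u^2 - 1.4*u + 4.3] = -4.16*u - 1.4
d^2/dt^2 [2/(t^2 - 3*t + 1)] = 4*(-t^2 + 3*t + (2*t - 3)^2 - 1)/(t^2 - 3*t + 1)^3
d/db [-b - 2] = -1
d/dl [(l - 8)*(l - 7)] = 2*l - 15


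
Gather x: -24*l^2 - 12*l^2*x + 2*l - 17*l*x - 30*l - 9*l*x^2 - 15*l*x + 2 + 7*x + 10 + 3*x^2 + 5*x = -24*l^2 - 28*l + x^2*(3 - 9*l) + x*(-12*l^2 - 32*l + 12) + 12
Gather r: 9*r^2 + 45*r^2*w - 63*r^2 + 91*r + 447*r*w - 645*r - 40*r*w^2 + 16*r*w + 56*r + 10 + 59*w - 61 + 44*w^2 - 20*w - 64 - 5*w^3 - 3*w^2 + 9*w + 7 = r^2*(45*w - 54) + r*(-40*w^2 + 463*w - 498) - 5*w^3 + 41*w^2 + 48*w - 108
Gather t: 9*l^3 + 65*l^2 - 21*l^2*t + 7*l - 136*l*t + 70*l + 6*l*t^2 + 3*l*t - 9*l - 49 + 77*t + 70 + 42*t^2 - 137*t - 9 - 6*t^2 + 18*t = 9*l^3 + 65*l^2 + 68*l + t^2*(6*l + 36) + t*(-21*l^2 - 133*l - 42) + 12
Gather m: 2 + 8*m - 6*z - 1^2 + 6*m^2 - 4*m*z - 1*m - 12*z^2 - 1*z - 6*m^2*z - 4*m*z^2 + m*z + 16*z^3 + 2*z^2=m^2*(6 - 6*z) + m*(-4*z^2 - 3*z + 7) + 16*z^3 - 10*z^2 - 7*z + 1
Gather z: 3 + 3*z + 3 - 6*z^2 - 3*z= 6 - 6*z^2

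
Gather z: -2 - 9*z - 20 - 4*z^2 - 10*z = -4*z^2 - 19*z - 22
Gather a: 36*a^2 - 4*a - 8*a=36*a^2 - 12*a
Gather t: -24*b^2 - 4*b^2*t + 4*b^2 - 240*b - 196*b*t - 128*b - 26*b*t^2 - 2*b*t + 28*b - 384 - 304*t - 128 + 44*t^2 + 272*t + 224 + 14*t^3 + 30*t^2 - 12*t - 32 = -20*b^2 - 340*b + 14*t^3 + t^2*(74 - 26*b) + t*(-4*b^2 - 198*b - 44) - 320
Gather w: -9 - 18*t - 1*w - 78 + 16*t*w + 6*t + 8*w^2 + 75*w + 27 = -12*t + 8*w^2 + w*(16*t + 74) - 60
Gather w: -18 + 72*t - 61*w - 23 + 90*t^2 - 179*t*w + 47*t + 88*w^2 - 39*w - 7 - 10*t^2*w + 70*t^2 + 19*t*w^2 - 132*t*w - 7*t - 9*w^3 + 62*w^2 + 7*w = 160*t^2 + 112*t - 9*w^3 + w^2*(19*t + 150) + w*(-10*t^2 - 311*t - 93) - 48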